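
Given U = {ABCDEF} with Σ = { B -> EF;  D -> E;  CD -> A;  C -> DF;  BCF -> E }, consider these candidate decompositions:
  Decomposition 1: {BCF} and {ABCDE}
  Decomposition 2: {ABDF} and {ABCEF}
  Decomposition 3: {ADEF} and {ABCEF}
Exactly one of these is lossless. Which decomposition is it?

Decomposition 1

Decomposition 1: common = {BC}, closure = {ABCDEF} → lossless.
Decomposition 2: common = {ABF}, closure = {ABEF} → lossy.
Decomposition 3: common = {AEF}, closure = {AEF} → lossy.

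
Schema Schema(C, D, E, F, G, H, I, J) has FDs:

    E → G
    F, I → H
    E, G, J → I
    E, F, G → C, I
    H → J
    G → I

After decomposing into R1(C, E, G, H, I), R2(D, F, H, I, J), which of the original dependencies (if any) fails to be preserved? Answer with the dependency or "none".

E, F, G → C, I

Check E, F, G → C, I: no single fragment contains all of {C, E, F, G, I}, and the restricted closure of {E, F, G} across the fragments never reaches {C, I}.
E → G is preserved.
F, I → H is preserved.
E, G, J → I is preserved.
H → J is preserved.
G → I is preserved.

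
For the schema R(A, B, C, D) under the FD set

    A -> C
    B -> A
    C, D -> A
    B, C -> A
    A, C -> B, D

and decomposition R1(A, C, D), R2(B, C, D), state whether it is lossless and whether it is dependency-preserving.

lossless and dependency-preserving

Lossless test: (C, D)⁺ = {A, B, C, D}, which contains all of one fragment — lossless.
Dependency preservation: B → A; B, C → A; A, C → B, D are not contained in any single fragment, but the restricted closure of each left-hand side across the fragments still reaches the right-hand side; the remaining FDs each lie inside some fragment. All dependencies are preserved.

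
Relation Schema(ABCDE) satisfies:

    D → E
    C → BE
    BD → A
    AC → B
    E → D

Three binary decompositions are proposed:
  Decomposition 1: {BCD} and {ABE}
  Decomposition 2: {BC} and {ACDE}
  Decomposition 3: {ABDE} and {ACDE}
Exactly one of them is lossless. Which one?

Decomposition 2

Decomposition 1: common = {B}, closure = {B} → lossy.
Decomposition 2: common = {C}, closure = {ABCDE} → lossless.
Decomposition 3: common = {ADE}, closure = {ADE} → lossy.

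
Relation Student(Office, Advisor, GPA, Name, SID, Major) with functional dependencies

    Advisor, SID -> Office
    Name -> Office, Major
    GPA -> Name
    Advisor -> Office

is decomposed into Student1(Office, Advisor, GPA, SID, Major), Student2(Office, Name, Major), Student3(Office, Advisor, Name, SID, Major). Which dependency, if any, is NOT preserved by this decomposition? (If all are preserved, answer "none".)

Check GPA → Name: no single fragment contains all of {GPA, Name}, and the restricted closure of {GPA} across the fragments never reaches {Name}.
Advisor, SID → Office is preserved.
Name → Office, Major is preserved.
Advisor → Office is preserved.

GPA -> Name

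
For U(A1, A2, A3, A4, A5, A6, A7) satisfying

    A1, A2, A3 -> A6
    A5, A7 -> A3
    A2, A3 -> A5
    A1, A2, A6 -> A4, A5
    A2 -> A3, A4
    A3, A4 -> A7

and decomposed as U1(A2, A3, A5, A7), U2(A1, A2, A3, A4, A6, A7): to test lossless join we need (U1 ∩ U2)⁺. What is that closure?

U1 ∩ U2 = {A2, A3, A7}.
A2, A3 → A5 applies, adding A5
A2 → A3, A4 applies, adding A4
Closure: {A2, A3, A4, A5, A7}.

A2, A3, A4, A5, A7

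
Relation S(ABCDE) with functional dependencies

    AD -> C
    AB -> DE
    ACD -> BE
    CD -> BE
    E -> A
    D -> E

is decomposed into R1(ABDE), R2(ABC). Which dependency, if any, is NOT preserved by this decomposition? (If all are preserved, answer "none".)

none

AD → C: restricted closure across fragments reaches C.
AB → DE lies within R1.
ACD → BE: restricted closure across fragments reaches BE.
CD → BE: restricted closure across fragments reaches BE.
E → A lies within R1.
D → E lies within R1.
Every dependency is enforceable on the fragments, so the decomposition is dependency-preserving.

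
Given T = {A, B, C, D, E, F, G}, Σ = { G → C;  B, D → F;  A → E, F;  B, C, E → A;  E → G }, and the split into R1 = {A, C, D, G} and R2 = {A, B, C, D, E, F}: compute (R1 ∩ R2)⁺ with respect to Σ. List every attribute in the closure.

A, C, D, E, F, G

R1 ∩ R2 = {A, C, D}.
A → E, F applies, adding E, F
E → G applies, adding G
Closure: {A, C, D, E, F, G}.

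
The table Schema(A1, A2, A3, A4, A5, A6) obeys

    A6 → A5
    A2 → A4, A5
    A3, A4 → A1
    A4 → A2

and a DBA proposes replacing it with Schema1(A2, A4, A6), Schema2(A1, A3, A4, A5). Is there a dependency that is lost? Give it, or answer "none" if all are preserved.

Check A6 → A5: no single fragment contains all of {A5, A6}, and the restricted closure of {A6} across the fragments never reaches {A5}.
A2 → A4, A5 is preserved.
A3, A4 → A1 is preserved.
A4 → A2 is preserved.

A6 → A5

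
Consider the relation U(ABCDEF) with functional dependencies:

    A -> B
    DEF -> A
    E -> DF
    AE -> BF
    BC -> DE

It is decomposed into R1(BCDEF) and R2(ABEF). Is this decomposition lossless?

Yes

Common attributes: R1 ∩ R2 = {BEF}.
Closure of {BEF}: E → DF applies, adding D; DEF → A applies, adding A. So (BEF)⁺ = {ABDEF}.
This closure contains every attribute of R2, so R1 ∩ R2 → R2. The join is lossless.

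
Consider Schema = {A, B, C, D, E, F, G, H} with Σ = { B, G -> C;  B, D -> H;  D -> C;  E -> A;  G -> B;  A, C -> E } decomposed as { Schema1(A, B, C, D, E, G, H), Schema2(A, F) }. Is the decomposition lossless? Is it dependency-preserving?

lossy but dependency-preserving

Lossless test: (A)⁺ = {A}, which is a superkey of neither fragment — lossy.
Dependency preservation: every FD's attributes lie within a single fragment, so each can be enforced locally — preserved.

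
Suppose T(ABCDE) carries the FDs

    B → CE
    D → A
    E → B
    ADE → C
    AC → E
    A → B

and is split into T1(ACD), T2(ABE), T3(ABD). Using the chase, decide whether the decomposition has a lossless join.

Chase test. Columns are ABCDE; row i has aⱼ where attribute j ∈ Ti, else bᵢⱼ.
Initial tableau (one row per fragment):
  row 1: a1 b12 a3 a4 b15
  row 2: a1 a2 b23 b24 a5
  row 3: a1 a2 b33 a4 b35
Rows 2 and 3 agree on B; apply B→CE and equate their CE entries.
Rows 1 and 2 agree on A; apply A→B and equate their B entries.
Rows 1 and 2 agree on B; apply B→CE and equate their CE entries.
Row 1 is now all distinguished symbols — the join is lossless.

Yes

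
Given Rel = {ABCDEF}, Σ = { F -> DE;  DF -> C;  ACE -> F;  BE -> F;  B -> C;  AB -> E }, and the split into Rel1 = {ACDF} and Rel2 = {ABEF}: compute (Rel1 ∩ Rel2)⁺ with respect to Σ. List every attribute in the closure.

Rel1 ∩ Rel2 = {AF}.
F → DE applies, adding DE
DF → C applies, adding C
Closure: {ACDEF}.

ACDEF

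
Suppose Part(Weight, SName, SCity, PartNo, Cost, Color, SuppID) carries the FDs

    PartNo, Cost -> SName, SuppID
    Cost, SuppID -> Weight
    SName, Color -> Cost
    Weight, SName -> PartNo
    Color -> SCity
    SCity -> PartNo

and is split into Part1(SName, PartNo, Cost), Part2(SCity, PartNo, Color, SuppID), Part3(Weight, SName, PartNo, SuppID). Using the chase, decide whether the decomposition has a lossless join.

Chase test. Columns are Weight, SName, SCity, PartNo, Cost, Color, SuppID; row i has aⱼ where attribute j ∈ Parti, else bᵢⱼ.
Initial tableau (one row per fragment):
  row 1: b11 a2 b13 a4 a5 b16 b17
  row 2: b21 b22 a3 a4 b25 a6 a7
  row 3: a1 a2 b33 a4 b35 b36 a7
No row becomes fully distinguished — the join is lossy.

No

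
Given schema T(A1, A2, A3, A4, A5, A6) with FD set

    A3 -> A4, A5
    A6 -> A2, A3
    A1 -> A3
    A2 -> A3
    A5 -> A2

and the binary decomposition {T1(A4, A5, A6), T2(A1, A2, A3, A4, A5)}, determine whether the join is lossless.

Common attributes: T1 ∩ T2 = {A4, A5}.
Closure of {A4, A5}: A5 → A2 applies, adding A2; A2 → A3 applies, adding A3. So (A4, A5)⁺ = {A2, A3, A4, A5}.
The closure contains neither all of T1 = {A4, A5, A6} nor all of T2 = {A1, A2, A3, A4, A5}, so the common attributes are not a superkey of either fragment. The join is lossy.

No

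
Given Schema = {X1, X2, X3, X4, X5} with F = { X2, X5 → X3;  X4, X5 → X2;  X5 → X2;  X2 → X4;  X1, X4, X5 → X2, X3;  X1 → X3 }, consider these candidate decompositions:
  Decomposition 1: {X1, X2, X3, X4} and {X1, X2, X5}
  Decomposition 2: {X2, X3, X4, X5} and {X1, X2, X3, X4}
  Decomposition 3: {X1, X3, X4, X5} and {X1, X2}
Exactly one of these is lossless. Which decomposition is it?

Decomposition 1: common = {X1, X2}, closure = {X1, X2, X3, X4} → lossless.
Decomposition 2: common = {X2, X3, X4}, closure = {X2, X3, X4} → lossy.
Decomposition 3: common = {X1}, closure = {X1, X3} → lossy.

Decomposition 1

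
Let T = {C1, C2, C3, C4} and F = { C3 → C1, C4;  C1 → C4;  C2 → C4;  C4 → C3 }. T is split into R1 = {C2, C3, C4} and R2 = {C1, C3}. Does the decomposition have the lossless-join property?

Common attributes: R1 ∩ R2 = {C3}.
Closure of {C3}: C3 → C1, C4 applies, adding C1, C4. So (C3)⁺ = {C1, C3, C4}.
This closure contains every attribute of R2, so R1 ∩ R2 → R2. The join is lossless.

Yes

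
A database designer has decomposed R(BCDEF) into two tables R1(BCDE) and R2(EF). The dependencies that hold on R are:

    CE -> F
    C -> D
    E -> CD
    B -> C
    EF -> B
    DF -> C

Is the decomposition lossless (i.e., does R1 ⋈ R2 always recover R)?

Common attributes: R1 ∩ R2 = {E}.
Closure of {E}: E → CD applies, adding CD; CE → F applies, adding F; EF → B applies, adding B. So (E)⁺ = {BCDEF}.
This closure contains every attribute of R1, so R1 ∩ R2 → R1. The join is lossless.

Yes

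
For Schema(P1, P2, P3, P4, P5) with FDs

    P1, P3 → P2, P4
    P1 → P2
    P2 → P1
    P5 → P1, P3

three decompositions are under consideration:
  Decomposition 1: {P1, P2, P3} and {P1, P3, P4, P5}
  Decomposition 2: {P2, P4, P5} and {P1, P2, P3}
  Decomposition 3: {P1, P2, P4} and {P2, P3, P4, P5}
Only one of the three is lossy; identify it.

Decomposition 1: common = {P1, P3}, closure = {P1, P2, P3, P4} → lossless.
Decomposition 2: common = {P2}, closure = {P1, P2} → lossy.
Decomposition 3: common = {P2, P4}, closure = {P1, P2, P4} → lossless.

Decomposition 2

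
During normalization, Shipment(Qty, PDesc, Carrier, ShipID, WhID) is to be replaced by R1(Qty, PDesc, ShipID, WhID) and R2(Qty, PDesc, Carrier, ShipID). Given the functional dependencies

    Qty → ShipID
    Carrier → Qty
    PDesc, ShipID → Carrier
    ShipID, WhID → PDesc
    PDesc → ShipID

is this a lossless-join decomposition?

Yes

Common attributes: R1 ∩ R2 = {Qty, PDesc, ShipID}.
Closure of {Qty, PDesc, ShipID}: PDesc, ShipID → Carrier applies, adding Carrier. So (Qty, PDesc, ShipID)⁺ = {Qty, PDesc, Carrier, ShipID}.
This closure contains every attribute of R2, so R1 ∩ R2 → R2. The join is lossless.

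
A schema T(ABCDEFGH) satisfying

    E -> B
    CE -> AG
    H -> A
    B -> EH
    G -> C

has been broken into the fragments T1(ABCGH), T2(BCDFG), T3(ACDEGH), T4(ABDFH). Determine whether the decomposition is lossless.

No

Chase test. Columns are ABCDEFGH; row i has aⱼ where attribute j ∈ Ti, else bᵢⱼ.
Initial tableau (one row per fragment):
  row 1: a1 a2 a3 b14 b15 b16 a7 a8
  row 2: b21 a2 a3 a4 b25 a6 a7 b28
  row 3: a1 b32 a3 a4 a5 b36 a7 a8
  row 4: a1 a2 b43 a4 b45 a6 b47 a8
Rows 1 and 2 agree on B; apply B→EH and equate their EH entries.
Rows 1 and 4 agree on B; apply B→EH and equate their EH entries.
Rows 1 and 2 agree on CE; apply CE→AG and equate their AG entries.
No row becomes fully distinguished — the join is lossy.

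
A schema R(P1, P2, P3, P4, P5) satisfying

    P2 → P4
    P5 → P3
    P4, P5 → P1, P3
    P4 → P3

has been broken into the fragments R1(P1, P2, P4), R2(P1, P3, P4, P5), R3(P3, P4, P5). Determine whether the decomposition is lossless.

Chase test. Columns are P1, P2, P3, P4, P5; row i has aⱼ where attribute j ∈ Ri, else bᵢⱼ.
Initial tableau (one row per fragment):
  row 1: a1 a2 b13 a4 b15
  row 2: a1 b22 a3 a4 a5
  row 3: b31 b32 a3 a4 a5
Rows 2 and 3 agree on P4, P5; apply P4, P5→P1, P3 and equate their P1, P3 entries.
Rows 1 and 2 agree on P4; apply P4→P3 and equate their P3 entries.
No row becomes fully distinguished — the join is lossy.

No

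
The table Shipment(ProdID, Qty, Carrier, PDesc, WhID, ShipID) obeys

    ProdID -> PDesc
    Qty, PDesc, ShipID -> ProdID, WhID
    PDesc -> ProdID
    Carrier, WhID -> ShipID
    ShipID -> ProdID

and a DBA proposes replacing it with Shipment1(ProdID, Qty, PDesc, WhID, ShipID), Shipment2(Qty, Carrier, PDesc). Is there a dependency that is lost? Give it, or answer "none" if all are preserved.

Carrier, WhID -> ShipID

Check Carrier, WhID → ShipID: no single fragment contains all of {Carrier, WhID, ShipID}, and the restricted closure of {Carrier, WhID} across the fragments never reaches {ShipID}.
ProdID → PDesc is preserved.
Qty, PDesc, ShipID → ProdID, WhID is preserved.
PDesc → ProdID is preserved.
ShipID → ProdID is preserved.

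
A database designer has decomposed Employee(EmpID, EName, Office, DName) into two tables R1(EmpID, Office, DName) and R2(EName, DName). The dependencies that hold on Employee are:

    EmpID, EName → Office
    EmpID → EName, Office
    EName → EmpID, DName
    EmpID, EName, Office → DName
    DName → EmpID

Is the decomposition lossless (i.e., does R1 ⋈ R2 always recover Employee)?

Common attributes: R1 ∩ R2 = {DName}.
Closure of {DName}: DName → EmpID applies, adding EmpID; EmpID → EName, Office applies, adding EName, Office. So (DName)⁺ = {EmpID, EName, Office, DName}.
This closure contains every attribute of R1, so R1 ∩ R2 → R1. The join is lossless.

Yes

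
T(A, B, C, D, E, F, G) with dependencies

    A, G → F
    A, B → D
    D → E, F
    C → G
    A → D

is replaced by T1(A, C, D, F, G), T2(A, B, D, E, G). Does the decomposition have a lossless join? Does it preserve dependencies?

Lossless test: (A, D, G)⁺ = {A, D, E, F, G}, which is a superkey of neither fragment — lossy.
Dependency preservation: D → E, F is not contained in any single fragment, but the restricted closure of its left-hand side across the fragments still reaches the right-hand side; the remaining FDs each lie inside some fragment. All dependencies are preserved.

lossy but dependency-preserving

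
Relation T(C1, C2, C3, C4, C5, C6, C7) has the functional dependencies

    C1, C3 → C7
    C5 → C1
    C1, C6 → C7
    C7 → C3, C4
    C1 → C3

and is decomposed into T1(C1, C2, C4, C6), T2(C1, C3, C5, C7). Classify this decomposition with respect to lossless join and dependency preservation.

lossy and not dependency-preserving

Lossless test: (C1)⁺ = {C1, C3, C4, C7}, which is a superkey of neither fragment — lossy.
Dependency preservation: the restricted closure of {C7} across the fragments never reaches {C3, C4}, so C7 → C3, C4 cannot be enforced without a join — not preserved.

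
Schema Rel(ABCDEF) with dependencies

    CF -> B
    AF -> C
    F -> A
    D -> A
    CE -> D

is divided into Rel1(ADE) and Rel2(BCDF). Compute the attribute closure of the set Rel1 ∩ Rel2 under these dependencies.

Rel1 ∩ Rel2 = {D}.
D → A applies, adding A
Closure: {AD}.

AD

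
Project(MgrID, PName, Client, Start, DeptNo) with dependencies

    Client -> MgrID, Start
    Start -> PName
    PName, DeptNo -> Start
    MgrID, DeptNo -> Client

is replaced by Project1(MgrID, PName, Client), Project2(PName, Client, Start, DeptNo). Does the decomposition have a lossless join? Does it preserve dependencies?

lossless but not dependency-preserving

Lossless test: (PName, Client)⁺ = {MgrID, PName, Client, Start}, which contains all of one fragment — lossless.
Dependency preservation: the restricted closure of {MgrID, DeptNo} across the fragments never reaches {Client}, so MgrID, DeptNo → Client cannot be enforced without a join — not preserved.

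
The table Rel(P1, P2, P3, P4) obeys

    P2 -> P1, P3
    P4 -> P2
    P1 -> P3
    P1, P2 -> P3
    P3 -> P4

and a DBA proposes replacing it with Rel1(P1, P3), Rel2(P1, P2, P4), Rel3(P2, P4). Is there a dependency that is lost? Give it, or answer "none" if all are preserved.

none

P2 → P1, P3: restricted closure across fragments reaches P1, P3.
P4 → P2 lies within Rel2.
P1 → P3 lies within Rel1.
P1, P2 → P3: restricted closure across fragments reaches P3.
P3 → P4: restricted closure across fragments reaches P4.
Every dependency is enforceable on the fragments, so the decomposition is dependency-preserving.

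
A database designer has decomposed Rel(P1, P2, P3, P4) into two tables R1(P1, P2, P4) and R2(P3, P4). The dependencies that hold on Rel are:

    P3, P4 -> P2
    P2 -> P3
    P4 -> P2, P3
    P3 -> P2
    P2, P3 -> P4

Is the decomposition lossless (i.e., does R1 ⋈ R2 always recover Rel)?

Common attributes: R1 ∩ R2 = {P4}.
Closure of {P4}: P4 → P2, P3 applies, adding P2, P3. So (P4)⁺ = {P2, P3, P4}.
This closure contains every attribute of R2, so R1 ∩ R2 → R2. The join is lossless.

Yes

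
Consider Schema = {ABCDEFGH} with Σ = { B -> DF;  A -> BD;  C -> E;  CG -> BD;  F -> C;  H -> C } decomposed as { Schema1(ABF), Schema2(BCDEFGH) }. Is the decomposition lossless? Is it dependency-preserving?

Lossless test: (BF)⁺ = {BCDEF}, which is a superkey of neither fragment — lossy.
Dependency preservation: A → BD is not contained in any single fragment, but the restricted closure of its left-hand side across the fragments still reaches the right-hand side; the remaining FDs each lie inside some fragment. All dependencies are preserved.

lossy but dependency-preserving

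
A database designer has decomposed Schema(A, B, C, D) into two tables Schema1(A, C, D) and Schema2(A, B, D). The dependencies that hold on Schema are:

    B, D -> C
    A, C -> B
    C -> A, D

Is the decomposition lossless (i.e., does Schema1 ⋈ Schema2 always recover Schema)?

No

Common attributes: Schema1 ∩ Schema2 = {A, D}.
No dependency enlarges {A, D}, so (A, D)⁺ = {A, D}.
The closure contains neither all of Schema1 = {A, C, D} nor all of Schema2 = {A, B, D}, so the common attributes are not a superkey of either fragment. The join is lossy.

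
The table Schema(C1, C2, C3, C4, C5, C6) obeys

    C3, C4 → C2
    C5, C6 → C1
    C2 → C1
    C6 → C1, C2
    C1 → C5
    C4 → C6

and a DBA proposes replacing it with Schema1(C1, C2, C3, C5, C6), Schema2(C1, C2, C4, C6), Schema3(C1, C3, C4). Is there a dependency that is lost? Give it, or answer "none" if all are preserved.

none

C3, C4 → C2: restricted closure across fragments reaches C2.
C5, C6 → C1 lies within Schema1.
C2 → C1 lies within Schema1.
C6 → C1, C2 lies within Schema1.
C1 → C5 lies within Schema1.
C4 → C6 lies within Schema2.
Every dependency is enforceable on the fragments, so the decomposition is dependency-preserving.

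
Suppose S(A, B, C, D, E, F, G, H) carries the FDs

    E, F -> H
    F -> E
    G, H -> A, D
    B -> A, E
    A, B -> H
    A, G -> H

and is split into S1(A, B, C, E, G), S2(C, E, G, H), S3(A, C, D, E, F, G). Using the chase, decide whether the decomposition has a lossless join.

No

Chase test. Columns are A, B, C, D, E, F, G, H; row i has aⱼ where attribute j ∈ Si, else bᵢⱼ.
Initial tableau (one row per fragment):
  row 1: a1 a2 a3 b14 a5 b16 a7 b18
  row 2: b21 b22 a3 b24 a5 b26 a7 a8
  row 3: a1 b32 a3 a4 a5 a6 a7 b38
Rows 1 and 3 agree on A, G; apply A, G→H and equate their H entries.
Rows 1 and 3 agree on G, H; apply G, H→A, D and equate their A, D entries.
No row becomes fully distinguished — the join is lossy.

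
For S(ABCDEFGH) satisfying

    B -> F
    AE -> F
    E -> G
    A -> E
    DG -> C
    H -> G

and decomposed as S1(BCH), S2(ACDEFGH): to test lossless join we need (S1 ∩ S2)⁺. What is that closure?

S1 ∩ S2 = {CH}.
H → G applies, adding G
Closure: {CGH}.

CGH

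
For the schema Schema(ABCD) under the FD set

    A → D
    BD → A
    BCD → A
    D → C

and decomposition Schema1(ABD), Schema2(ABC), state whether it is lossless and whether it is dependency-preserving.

Lossless test: (AB)⁺ = {ABCD}, which contains all of one fragment — lossless.
Dependency preservation: the restricted closure of {D} across the fragments never reaches {C}, so D → C cannot be enforced without a join — not preserved.

lossless but not dependency-preserving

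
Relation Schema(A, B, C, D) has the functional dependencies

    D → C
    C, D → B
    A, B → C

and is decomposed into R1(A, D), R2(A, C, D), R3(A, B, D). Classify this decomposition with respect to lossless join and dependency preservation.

lossless but not dependency-preserving

Lossless test (chase): Rows 1 and 2 agree on D; apply D→C and equate their C entries. Rows 1 and 3 agree on D; apply D→C and equate their C entries. Rows 1 and 2 agree on C, D; apply C, D→B and equate their B entries. Rows 1 and 3 agree on C, D; apply C, D→B and equate their B entries. Row 1 is now all distinguished symbols — the join is lossless.
Dependency preservation: the restricted closure of {A, B} across the fragments never reaches {C}, so A, B → C cannot be enforced without a join — not preserved.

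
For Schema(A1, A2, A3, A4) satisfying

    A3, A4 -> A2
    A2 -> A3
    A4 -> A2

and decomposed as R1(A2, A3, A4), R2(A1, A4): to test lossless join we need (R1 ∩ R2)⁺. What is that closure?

R1 ∩ R2 = {A4}.
A4 → A2 applies, adding A2
A2 → A3 applies, adding A3
Closure: {A2, A3, A4}.

A2, A3, A4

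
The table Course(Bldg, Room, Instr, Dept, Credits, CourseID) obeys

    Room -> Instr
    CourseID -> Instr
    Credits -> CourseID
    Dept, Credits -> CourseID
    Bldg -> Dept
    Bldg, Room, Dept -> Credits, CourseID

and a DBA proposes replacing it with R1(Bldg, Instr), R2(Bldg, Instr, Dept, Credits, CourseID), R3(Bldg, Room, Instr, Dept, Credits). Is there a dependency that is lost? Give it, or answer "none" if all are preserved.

Room → Instr lies within R3.
CourseID → Instr lies within R2.
Credits → CourseID lies within R2.
Dept, Credits → CourseID lies within R2.
Bldg → Dept lies within R2.
Bldg, Room, Dept → Credits, CourseID: restricted closure across fragments reaches Credits, CourseID.
Every dependency is enforceable on the fragments, so the decomposition is dependency-preserving.

none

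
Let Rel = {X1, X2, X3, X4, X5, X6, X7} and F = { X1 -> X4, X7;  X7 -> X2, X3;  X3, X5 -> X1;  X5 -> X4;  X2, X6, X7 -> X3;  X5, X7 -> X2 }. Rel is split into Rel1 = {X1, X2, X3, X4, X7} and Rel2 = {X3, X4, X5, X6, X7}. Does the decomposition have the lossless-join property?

Common attributes: Rel1 ∩ Rel2 = {X3, X4, X7}.
Closure of {X3, X4, X7}: X7 → X2, X3 applies, adding X2. So (X3, X4, X7)⁺ = {X2, X3, X4, X7}.
The closure contains neither all of Rel1 = {X1, X2, X3, X4, X7} nor all of Rel2 = {X3, X4, X5, X6, X7}, so the common attributes are not a superkey of either fragment. The join is lossy.

No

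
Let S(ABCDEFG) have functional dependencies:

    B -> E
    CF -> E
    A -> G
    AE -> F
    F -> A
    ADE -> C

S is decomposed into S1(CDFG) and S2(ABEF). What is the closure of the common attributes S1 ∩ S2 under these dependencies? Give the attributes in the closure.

S1 ∩ S2 = {F}.
F → A applies, adding A
A → G applies, adding G
Closure: {AFG}.

AFG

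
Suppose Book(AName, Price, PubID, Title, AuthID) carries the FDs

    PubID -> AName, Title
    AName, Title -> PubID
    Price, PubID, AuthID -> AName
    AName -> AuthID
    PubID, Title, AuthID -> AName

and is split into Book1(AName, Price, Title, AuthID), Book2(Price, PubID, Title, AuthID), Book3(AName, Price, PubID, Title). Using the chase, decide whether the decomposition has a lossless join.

Chase test. Columns are AName, Price, PubID, Title, AuthID; row i has aⱼ where attribute j ∈ Booki, else bᵢⱼ.
Initial tableau (one row per fragment):
  row 1: a1 a2 b13 a4 a5
  row 2: b21 a2 a3 a4 a5
  row 3: a1 a2 a3 a4 b35
Rows 2 and 3 agree on PubID; apply PubID→AName, Title and equate their AName, Title entries.
Rows 1 and 2 agree on AName, Title; apply AName, Title→PubID and equate their PubID entries.
Rows 1 and 3 agree on AName; apply AName→AuthID and equate their AuthID entries.
Row 1 is now all distinguished symbols — the join is lossless.

Yes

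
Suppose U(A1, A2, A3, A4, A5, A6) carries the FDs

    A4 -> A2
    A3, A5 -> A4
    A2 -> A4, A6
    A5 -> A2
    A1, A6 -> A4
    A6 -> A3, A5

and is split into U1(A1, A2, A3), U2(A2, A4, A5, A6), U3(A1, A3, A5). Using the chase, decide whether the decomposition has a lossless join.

Chase test. Columns are A1, A2, A3, A4, A5, A6; row i has aⱼ where attribute j ∈ Ui, else bᵢⱼ.
Initial tableau (one row per fragment):
  row 1: a1 a2 a3 b14 b15 b16
  row 2: b21 a2 b23 a4 a5 a6
  row 3: a1 b32 a3 b34 a5 b36
Rows 1 and 2 agree on A2; apply A2→A4, A6 and equate their A4, A6 entries.
Rows 2 and 3 agree on A5; apply A5→A2 and equate their A2 entries.
Rows 1 and 2 agree on A6; apply A6→A3, A5 and equate their A3, A5 entries.
Rows 1 and 3 agree on A3, A5; apply A3, A5→A4 and equate their A4 entries.
Rows 1 and 3 agree on A2; apply A2→A4, A6 and equate their A4, A6 entries.
Row 1 is now all distinguished symbols — the join is lossless.

Yes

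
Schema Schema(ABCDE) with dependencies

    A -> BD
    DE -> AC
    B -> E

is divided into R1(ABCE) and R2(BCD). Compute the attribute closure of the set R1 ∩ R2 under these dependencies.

R1 ∩ R2 = {BC}.
B → E applies, adding E
Closure: {BCE}.

BCE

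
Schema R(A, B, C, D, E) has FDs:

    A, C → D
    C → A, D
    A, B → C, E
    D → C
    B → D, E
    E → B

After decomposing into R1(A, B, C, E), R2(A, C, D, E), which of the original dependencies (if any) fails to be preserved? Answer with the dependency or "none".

none

A, C → D lies within R2.
C → A, D lies within R2.
A, B → C, E lies within R1.
D → C lies within R2.
B → D, E: restricted closure across fragments reaches D, E.
E → B lies within R1.
Every dependency is enforceable on the fragments, so the decomposition is dependency-preserving.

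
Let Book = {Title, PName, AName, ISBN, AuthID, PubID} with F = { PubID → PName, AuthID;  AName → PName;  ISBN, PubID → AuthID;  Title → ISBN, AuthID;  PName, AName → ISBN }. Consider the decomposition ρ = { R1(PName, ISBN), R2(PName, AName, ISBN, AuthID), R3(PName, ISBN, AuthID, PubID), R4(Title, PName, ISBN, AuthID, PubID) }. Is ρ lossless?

No

Chase test. Columns are Title, PName, AName, ISBN, AuthID, PubID; row i has aⱼ where attribute j ∈ Ri, else bᵢⱼ.
Initial tableau (one row per fragment):
  row 1: b11 a2 b13 a4 b15 b16
  row 2: b21 a2 a3 a4 a5 b26
  row 3: b31 a2 b33 a4 a5 a6
  row 4: a1 a2 b43 a4 a5 a6
No row becomes fully distinguished — the join is lossy.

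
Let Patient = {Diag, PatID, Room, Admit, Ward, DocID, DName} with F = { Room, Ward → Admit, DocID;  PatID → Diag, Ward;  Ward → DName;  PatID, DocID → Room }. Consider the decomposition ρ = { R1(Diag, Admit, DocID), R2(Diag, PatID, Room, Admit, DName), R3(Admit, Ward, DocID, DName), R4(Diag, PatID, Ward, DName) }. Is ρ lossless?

No

Chase test. Columns are Diag, PatID, Room, Admit, Ward, DocID, DName; row i has aⱼ where attribute j ∈ Ri, else bᵢⱼ.
Initial tableau (one row per fragment):
  row 1: a1 b12 b13 a4 b15 a6 b17
  row 2: a1 a2 a3 a4 b25 b26 a7
  row 3: b31 b32 b33 a4 a5 a6 a7
  row 4: a1 a2 b43 b44 a5 b46 a7
Rows 2 and 4 agree on PatID; apply PatID→Diag, Ward and equate their Diag, Ward entries.
No row becomes fully distinguished — the join is lossy.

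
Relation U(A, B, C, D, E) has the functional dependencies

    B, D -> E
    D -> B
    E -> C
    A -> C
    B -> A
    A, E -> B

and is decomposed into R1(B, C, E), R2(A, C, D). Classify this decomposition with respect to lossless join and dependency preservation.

lossy and not dependency-preserving

Lossless test: (C)⁺ = {C}, which is a superkey of neither fragment — lossy.
Dependency preservation: the restricted closure of {B, D} across the fragments never reaches {E}, so B, D → E cannot be enforced without a join — not preserved.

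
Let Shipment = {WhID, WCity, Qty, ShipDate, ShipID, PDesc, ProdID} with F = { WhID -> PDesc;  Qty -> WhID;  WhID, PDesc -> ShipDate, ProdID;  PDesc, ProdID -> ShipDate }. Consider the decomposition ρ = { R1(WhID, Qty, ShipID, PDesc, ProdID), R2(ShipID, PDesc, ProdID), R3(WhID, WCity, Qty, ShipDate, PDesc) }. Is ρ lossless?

No

Chase test. Columns are WhID, WCity, Qty, ShipDate, ShipID, PDesc, ProdID; row i has aⱼ where attribute j ∈ Ri, else bᵢⱼ.
Initial tableau (one row per fragment):
  row 1: a1 b12 a3 b14 a5 a6 a7
  row 2: b21 b22 b23 b24 a5 a6 a7
  row 3: a1 a2 a3 a4 b35 a6 b37
Rows 1 and 3 agree on WhID, PDesc; apply WhID, PDesc→ShipDate, ProdID and equate their ShipDate, ProdID entries.
Rows 1 and 2 agree on PDesc, ProdID; apply PDesc, ProdID→ShipDate and equate their ShipDate entries.
No row becomes fully distinguished — the join is lossy.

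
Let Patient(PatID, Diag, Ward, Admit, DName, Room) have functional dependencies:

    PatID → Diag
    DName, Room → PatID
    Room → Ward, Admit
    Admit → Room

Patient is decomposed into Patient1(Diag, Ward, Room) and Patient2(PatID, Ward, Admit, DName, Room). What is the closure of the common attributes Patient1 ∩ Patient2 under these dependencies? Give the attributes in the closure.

Ward, Admit, Room

Patient1 ∩ Patient2 = {Ward, Room}.
Room → Ward, Admit applies, adding Admit
Closure: {Ward, Admit, Room}.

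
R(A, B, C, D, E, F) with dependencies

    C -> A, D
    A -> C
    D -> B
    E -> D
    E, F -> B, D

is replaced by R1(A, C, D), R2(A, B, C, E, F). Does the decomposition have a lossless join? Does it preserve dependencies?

Lossless test: (A, C)⁺ = {A, B, C, D}, which contains all of one fragment — lossless.
Dependency preservation: the restricted closure of {D} across the fragments never reaches {B}, so D → B cannot be enforced without a join — not preserved.

lossless but not dependency-preserving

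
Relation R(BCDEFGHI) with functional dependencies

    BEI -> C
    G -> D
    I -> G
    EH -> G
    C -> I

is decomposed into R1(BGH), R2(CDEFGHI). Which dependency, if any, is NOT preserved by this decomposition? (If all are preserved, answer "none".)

BEI -> C

Check BEI → C: no single fragment contains all of {BCEI}, and the restricted closure of {BEI} across the fragments never reaches {C}.
G → D is preserved.
I → G is preserved.
EH → G is preserved.
C → I is preserved.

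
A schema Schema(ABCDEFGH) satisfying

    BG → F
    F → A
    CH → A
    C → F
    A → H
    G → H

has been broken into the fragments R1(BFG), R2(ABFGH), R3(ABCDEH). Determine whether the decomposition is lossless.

Chase test. Columns are ABCDEFGH; row i has aⱼ where attribute j ∈ Ri, else bᵢⱼ.
Initial tableau (one row per fragment):
  row 1: b11 a2 b13 b14 b15 a6 a7 b18
  row 2: a1 a2 b23 b24 b25 a6 a7 a8
  row 3: a1 a2 a3 a4 a5 b36 b37 a8
Rows 1 and 2 agree on F; apply F→A and equate their A entries.
Rows 1 and 2 agree on A; apply A→H and equate their H entries.
No row becomes fully distinguished — the join is lossy.

No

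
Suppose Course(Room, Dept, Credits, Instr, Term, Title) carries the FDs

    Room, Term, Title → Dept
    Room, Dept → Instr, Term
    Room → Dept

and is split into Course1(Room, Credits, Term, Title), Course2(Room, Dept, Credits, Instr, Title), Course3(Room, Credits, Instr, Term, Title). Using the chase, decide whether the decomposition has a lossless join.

Yes

Chase test. Columns are Room, Dept, Credits, Instr, Term, Title; row i has aⱼ where attribute j ∈ Coursei, else bᵢⱼ.
Initial tableau (one row per fragment):
  row 1: a1 b12 a3 b14 a5 a6
  row 2: a1 a2 a3 a4 b25 a6
  row 3: a1 b32 a3 a4 a5 a6
Rows 1 and 3 agree on Room, Term, Title; apply Room, Term, Title→Dept and equate their Dept entries.
Rows 1 and 3 agree on Room, Dept; apply Room, Dept→Instr, Term and equate their Instr, Term entries.
Rows 1 and 2 agree on Room; apply Room→Dept and equate their Dept entries.
Rows 1 and 2 agree on Room, Dept; apply Room, Dept→Instr, Term and equate their Instr, Term entries.
Row 1 is now all distinguished symbols — the join is lossless.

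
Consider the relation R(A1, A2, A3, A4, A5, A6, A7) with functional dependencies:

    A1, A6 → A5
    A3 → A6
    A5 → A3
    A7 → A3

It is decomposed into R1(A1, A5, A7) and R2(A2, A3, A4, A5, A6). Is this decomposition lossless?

No

Common attributes: R1 ∩ R2 = {A5}.
Closure of {A5}: A5 → A3 applies, adding A3; A3 → A6 applies, adding A6. So (A5)⁺ = {A3, A5, A6}.
The closure contains neither all of R1 = {A1, A5, A7} nor all of R2 = {A2, A3, A4, A5, A6}, so the common attributes are not a superkey of either fragment. The join is lossy.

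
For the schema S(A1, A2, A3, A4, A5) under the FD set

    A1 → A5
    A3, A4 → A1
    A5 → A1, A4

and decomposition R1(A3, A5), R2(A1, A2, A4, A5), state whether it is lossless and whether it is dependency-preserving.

lossy and not dependency-preserving

Lossless test: (A5)⁺ = {A1, A4, A5}, which is a superkey of neither fragment — lossy.
Dependency preservation: the restricted closure of {A3, A4} across the fragments never reaches {A1}, so A3, A4 → A1 cannot be enforced without a join — not preserved.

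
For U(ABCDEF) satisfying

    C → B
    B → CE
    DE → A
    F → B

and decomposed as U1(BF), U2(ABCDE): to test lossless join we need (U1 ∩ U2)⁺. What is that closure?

BCE

U1 ∩ U2 = {B}.
B → CE applies, adding CE
Closure: {BCE}.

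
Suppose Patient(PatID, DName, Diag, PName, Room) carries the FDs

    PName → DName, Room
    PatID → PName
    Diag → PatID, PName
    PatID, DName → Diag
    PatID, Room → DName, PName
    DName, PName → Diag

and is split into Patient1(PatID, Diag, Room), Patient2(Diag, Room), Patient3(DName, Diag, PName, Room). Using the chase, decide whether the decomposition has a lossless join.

Chase test. Columns are PatID, DName, Diag, PName, Room; row i has aⱼ where attribute j ∈ Patienti, else bᵢⱼ.
Initial tableau (one row per fragment):
  row 1: a1 b12 a3 b14 a5
  row 2: b21 b22 a3 b24 a5
  row 3: b31 a2 a3 a4 a5
Rows 1 and 2 agree on Diag; apply Diag→PatID, PName and equate their PatID, PName entries.
Rows 1 and 3 agree on Diag; apply Diag→PatID, PName and equate their PatID, PName entries.
Rows 1 and 2 agree on PatID, Room; apply PatID, Room→DName, PName and equate their DName, PName entries.
Rows 1 and 3 agree on PatID, Room; apply PatID, Room→DName, PName and equate their DName, PName entries.
Row 1 is now all distinguished symbols — the join is lossless.

Yes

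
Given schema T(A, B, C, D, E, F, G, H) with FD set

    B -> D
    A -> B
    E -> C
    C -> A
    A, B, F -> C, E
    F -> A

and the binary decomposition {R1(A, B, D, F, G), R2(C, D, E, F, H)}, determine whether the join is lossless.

No

Common attributes: R1 ∩ R2 = {D, F}.
Closure of {D, F}: F → A applies, adding A; A → B applies, adding B; A, B, F → C, E applies, adding C, E. So (D, F)⁺ = {A, B, C, D, E, F}.
The closure contains neither all of R1 = {A, B, D, F, G} nor all of R2 = {C, D, E, F, H}, so the common attributes are not a superkey of either fragment. The join is lossy.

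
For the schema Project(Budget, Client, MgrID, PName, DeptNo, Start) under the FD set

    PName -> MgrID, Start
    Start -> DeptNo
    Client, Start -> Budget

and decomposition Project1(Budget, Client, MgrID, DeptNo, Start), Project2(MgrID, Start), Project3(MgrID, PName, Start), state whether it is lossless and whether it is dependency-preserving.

lossy but dependency-preserving

Lossless test (chase): Rows 1 and 2 agree on Start; apply Start→DeptNo and equate their DeptNo entries. Rows 1 and 3 agree on Start; apply Start→DeptNo and equate their DeptNo entries. No row becomes fully distinguished — the join is lossy.
Dependency preservation: every FD's attributes lie within a single fragment, so each can be enforced locally — preserved.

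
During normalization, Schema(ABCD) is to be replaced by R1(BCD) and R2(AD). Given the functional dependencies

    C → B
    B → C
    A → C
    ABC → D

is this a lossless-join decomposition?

Common attributes: R1 ∩ R2 = {D}.
No dependency enlarges {D}, so (D)⁺ = {D}.
The closure contains neither all of R1 = {BCD} nor all of R2 = {AD}, so the common attributes are not a superkey of either fragment. The join is lossy.

No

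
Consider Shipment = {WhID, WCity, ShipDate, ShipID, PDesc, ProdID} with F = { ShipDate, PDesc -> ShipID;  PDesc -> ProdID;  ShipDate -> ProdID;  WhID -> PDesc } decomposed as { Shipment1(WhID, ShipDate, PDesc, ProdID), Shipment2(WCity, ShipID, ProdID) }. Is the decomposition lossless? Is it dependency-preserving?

Lossless test: (ProdID)⁺ = {ProdID}, which is a superkey of neither fragment — lossy.
Dependency preservation: the restricted closure of {ShipDate, PDesc} across the fragments never reaches {ShipID}, so ShipDate, PDesc → ShipID cannot be enforced without a join — not preserved.

lossy and not dependency-preserving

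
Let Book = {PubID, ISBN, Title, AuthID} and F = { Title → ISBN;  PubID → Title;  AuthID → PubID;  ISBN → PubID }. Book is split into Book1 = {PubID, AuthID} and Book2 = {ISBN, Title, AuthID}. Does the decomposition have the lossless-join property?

Yes

Common attributes: Book1 ∩ Book2 = {AuthID}.
Closure of {AuthID}: AuthID → PubID applies, adding PubID; PubID → Title applies, adding Title; Title → ISBN applies, adding ISBN. So (AuthID)⁺ = {PubID, ISBN, Title, AuthID}.
This closure contains every attribute of Book1, so Book1 ∩ Book2 → Book1. The join is lossless.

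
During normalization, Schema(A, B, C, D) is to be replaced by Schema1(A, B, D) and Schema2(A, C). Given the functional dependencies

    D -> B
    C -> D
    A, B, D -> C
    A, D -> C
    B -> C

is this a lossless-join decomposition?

No

Common attributes: Schema1 ∩ Schema2 = {A}.
No dependency enlarges {A}, so (A)⁺ = {A}.
The closure contains neither all of Schema1 = {A, B, D} nor all of Schema2 = {A, C}, so the common attributes are not a superkey of either fragment. The join is lossy.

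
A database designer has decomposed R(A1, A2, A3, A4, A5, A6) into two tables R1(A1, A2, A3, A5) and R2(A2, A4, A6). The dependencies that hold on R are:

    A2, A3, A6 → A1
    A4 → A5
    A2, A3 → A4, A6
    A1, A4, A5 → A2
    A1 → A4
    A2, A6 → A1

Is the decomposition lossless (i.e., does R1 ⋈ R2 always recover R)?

Common attributes: R1 ∩ R2 = {A2}.
No dependency enlarges {A2}, so (A2)⁺ = {A2}.
The closure contains neither all of R1 = {A1, A2, A3, A5} nor all of R2 = {A2, A4, A6}, so the common attributes are not a superkey of either fragment. The join is lossy.

No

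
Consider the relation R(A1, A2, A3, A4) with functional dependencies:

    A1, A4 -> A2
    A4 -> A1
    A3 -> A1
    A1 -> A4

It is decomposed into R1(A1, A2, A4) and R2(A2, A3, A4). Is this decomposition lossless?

Common attributes: R1 ∩ R2 = {A2, A4}.
Closure of {A2, A4}: A4 → A1 applies, adding A1. So (A2, A4)⁺ = {A1, A2, A4}.
This closure contains every attribute of R1, so R1 ∩ R2 → R1. The join is lossless.

Yes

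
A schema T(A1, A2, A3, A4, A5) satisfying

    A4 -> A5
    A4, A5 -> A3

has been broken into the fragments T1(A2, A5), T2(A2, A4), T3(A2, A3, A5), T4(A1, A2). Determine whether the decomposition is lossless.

Chase test. Columns are A1, A2, A3, A4, A5; row i has aⱼ where attribute j ∈ Ti, else bᵢⱼ.
Initial tableau (one row per fragment):
  row 1: b11 a2 b13 b14 a5
  row 2: b21 a2 b23 a4 b25
  row 3: b31 a2 a3 b34 a5
  row 4: a1 a2 b43 b44 b45
No row becomes fully distinguished — the join is lossy.

No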